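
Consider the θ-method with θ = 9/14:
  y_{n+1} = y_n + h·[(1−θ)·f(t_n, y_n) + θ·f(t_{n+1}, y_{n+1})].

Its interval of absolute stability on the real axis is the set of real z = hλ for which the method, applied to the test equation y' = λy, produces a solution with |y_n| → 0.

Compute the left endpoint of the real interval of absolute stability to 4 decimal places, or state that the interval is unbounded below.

interval (−∞, 0).

Test eqn y'=λy, z=hλ:
  y_{n+1} = y_n + z·[5/14·y_n + 9/14·y_{n+1}] ⇒ (1 − 9/14z)y_{n+1} = (1 + 5/14z)y_n
  Hence R(z) = (1 + 5/14z)/(1 − 9/14z).

Solve |R(x)|<1 on ℝ⁻.
x=-1.74: |R|=0.1787
x=-2: |R|=0.1250
x=-10: |R|=0.3462
x=-100: |R|=0.5317
θ=9/14≥1/2 ⇒ |1+5/14x|<|1−9/14x| ∀x<0 ⇒ unbounded interval.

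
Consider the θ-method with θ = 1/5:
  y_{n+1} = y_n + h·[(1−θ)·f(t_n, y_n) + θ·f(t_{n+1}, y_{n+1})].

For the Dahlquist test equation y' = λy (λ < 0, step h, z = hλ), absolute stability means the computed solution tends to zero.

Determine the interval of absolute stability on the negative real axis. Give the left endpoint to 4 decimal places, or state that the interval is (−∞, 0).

(-3.3333, 0).

With y'=λy (z=hλ):
  y_{n+1} = y_n + z·[4/5·y_n + 1/5·y_{n+1}] ⇒ (1 − 1/5z)y_{n+1} = (1 + 4/5z)y_n
  Hence R(z) = (1 + 4/5z)/(1 − 1/5z).

Boundary: |R(x)|=1, x<0.
x=-0.33: |R|=0.6904
R=−1: 1+4/5x = −1+1/5x ⇒ -3/5x=2 ⇒ x=2/(-3/5)=-3.3333
Confirm numerically:
  x=-2.971: |R|=0.86363 <1
  x=-2.741: |R|=0.77044 <1
  x=-1.991: |R|=0.42397 <1
  x=-3.691: |R|=1.12346 >1
  x=-3.576: |R|=1.08489 >1
  x=-3.526: |R|=1.06779 >1
So |R|<1 on (-3.3333, 0).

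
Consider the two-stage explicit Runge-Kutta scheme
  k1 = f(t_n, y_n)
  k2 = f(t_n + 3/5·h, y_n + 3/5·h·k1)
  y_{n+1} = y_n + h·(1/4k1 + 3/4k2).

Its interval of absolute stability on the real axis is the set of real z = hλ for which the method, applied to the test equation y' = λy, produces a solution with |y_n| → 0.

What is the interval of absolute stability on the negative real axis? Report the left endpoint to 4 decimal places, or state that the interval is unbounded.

(-2.2222, 0).

Test eqn y'=λy, z=hλ:
  k1=λy_n ⇒ h·k1=z·y_n;  k2=λ(1+3/5z)y_n ⇒ h·k2=z(1+3/5z)y_n
  y_{n+1}/y_n = 1 + 1/4z + 3/4z(1+3/5z) = 1 + z + 9/20z²
  Hence R(z) = 1 + z + 9/20z².

Solve |R(x)|<1 on ℝ⁻.
x=-1.8: |R|=0.6580
R=1: x+9/20x²=0 ⇒ x=−20/9=-2.2222; min R=1−1/(4·9/20)=0.4444>−1
Confirm numerically:
  x=-1.620: |R|=0.56098 <1
  x=-1.084: |R|=0.44478 <1
  x=-0.969: |R|=0.45353 <1
  x=-2.665: |R|=1.53100 >1
  x=-2.580: |R|=1.41538 >1
Stable set (-2.2222, 0).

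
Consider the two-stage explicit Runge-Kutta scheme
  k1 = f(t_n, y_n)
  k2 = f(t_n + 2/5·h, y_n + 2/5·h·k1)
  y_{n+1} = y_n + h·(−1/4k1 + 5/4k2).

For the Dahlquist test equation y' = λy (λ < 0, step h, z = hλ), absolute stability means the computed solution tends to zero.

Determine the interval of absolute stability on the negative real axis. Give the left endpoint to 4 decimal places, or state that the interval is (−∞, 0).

On y'=λy, z=hλ:
  k1=λy_n ⇒ h·k1=z·y_n;  k2=λ(1+2/5z)y_n ⇒ h·k2=z(1+2/5z)y_n
  y_{n+1}/y_n = 1 − 1/4z + 5/4z(1+2/5z) = 1 + z + 1/2z²
  R(z) = 1 + z + 1/2z².

Find x<0 with |R(x)|<1.
x=-0.37: |R|=0.6985
R=1: x+1/2x²=0 ⇒ x=−2=-2.0000; min R=1−1/(4·1/2)=0.5000>−1
Confirm numerically:
  x=-1.604: |R|=0.68241 <1
  x=-1.580: |R|=0.66820 <1
  x=-1.170: |R|=0.51445 <1
  x=-2.581: |R|=1.74978 >1
  x=-2.483: |R|=1.59964 >1
  x=-2.026: |R|=1.02634 >1
Stable set (-2.0000, 0).

(-2.0000, 0).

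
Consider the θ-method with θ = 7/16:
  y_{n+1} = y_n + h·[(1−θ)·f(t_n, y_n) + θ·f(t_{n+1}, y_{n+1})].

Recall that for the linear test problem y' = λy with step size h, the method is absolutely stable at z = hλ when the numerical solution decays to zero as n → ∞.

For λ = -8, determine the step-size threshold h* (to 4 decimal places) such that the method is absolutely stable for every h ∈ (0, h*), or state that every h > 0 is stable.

On y'=λy, z=hλ:
  y_{n+1} = y_n + z·[9/16·y_n + 7/16·y_{n+1}] ⇒ (1 − 7/16z)y_{n+1} = (1 + 9/16z)y_n
  so R(z) = (1 + 9/16z)/(1 − 7/16z).

Solve |R(x)|<1 on ℝ⁻.
x=-1.08: |R|=0.2666
R=−1: 1+9/16x = −1+7/16x ⇒ -1/8x=2 ⇒ x=2/(-1/8)=-16.0000
Confirm numerically:
  x=-13.374: |R|=0.95209 <1
  x=-11.513: |R|=0.90709 <1
  x=-11.335: |R|=0.90214 <1
  x=-6.627: |R|=0.69953 <1
  x=-16.594: |R|=1.00899 >1
  x=-16.293: |R|=1.00451 >1
Stable set (-16.0000, 0).

(-16.0000,0); λ=-8 ⇒ h* = (16)/8 = 2.0000.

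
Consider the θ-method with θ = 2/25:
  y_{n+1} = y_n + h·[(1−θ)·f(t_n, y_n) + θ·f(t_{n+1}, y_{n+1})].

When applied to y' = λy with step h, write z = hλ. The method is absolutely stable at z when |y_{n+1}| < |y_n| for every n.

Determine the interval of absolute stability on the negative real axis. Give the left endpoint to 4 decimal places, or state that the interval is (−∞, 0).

Test eqn y'=λy, z=hλ:
  y_{n+1} = y_n + z·[23/25·y_n + 2/25·y_{n+1}] ⇒ (1 − 2/25z)y_{n+1} = (1 + 23/25z)y_n
  so R(z) = (1 + 23/25z)/(1 − 2/25z).

Find x<0 with |R(x)|<1.
x=-0.76: |R|=0.2836
R=−1: 1+23/25x = −1+2/25x ⇒ -21/25x=2 ⇒ x=2/(-21/25)=-2.3810
Confirm numerically:
  x=-1.927: |R|=0.66961 <1
  x=-1.225: |R|=0.11566 <1
  x=-1.216: |R|=0.10819 <1
  x=-0.964: |R|=0.10502 <1
  x=-2.735: |R|=1.24401 >1
  x=-2.727: |R|=1.23862 >1
  x=-2.408: |R|=1.01905 >1
Interval (-2.3810, 0).

z∈(-2.3810,0).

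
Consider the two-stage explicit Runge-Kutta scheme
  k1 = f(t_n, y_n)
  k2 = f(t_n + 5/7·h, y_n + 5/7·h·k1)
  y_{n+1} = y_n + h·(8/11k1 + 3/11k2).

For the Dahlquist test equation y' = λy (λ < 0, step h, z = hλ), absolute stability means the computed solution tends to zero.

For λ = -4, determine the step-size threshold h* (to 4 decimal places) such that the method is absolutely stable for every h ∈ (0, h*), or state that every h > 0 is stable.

(-5.1333,0); λ=-4 ⇒ h* = (77/15)/4 = 1.2833.

Set f=λy, z=hλ:
  k1=λy_n ⇒ h·k1=z·y_n;  k2=λ(1+5/7z)y_n ⇒ h·k2=z(1+5/7z)y_n
  y_{n+1}/y_n = 1 + 8/11z + 3/11z(1+5/7z) = 1 + z + 15/77z²
  R(z) = 1 + z + 15/77z².

Find x<0 with |R(x)|<1.
x=-1.38: |R|=0.0090
R=1: x+15/77x²=0 ⇒ x=−77/15=-5.1333; min R=1−1/(4·15/77)=-0.2833>−1
Confirm numerically:
  x=-4.993: |R|=0.86350 <1
  x=-3.352: |R|=0.16319 <1
  x=-3.197: |R|=0.20593 <1
  x=-5.698: |R|=1.62678 >1
  x=-5.554: |R|=1.45514 >1
Stable set (-5.1333, 0).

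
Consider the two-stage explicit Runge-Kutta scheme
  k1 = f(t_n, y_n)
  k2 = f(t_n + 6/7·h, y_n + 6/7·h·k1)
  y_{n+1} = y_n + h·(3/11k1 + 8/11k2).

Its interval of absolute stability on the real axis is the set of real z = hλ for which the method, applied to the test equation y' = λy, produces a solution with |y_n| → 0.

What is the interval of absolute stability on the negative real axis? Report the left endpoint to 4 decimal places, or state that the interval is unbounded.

z∈(-1.6042,0).

With y'=λy (z=hλ):
  k1=λy_n ⇒ h·k1=z·y_n;  k2=λ(1+6/7z)y_n ⇒ h·k2=z(1+6/7z)y_n
  y_{n+1}/y_n = 1 + 3/11z + 8/11z(1+6/7z) = 1 + z + 48/77z²
  ⇒ R(z) = 1 + z + 48/77z².

Boundary: |R(x)|=1, x<0.
x=-0.3: |R|=0.7561
R=1: x+48/77x²=0 ⇒ x=−77/48=-1.6042; min R=1−1/(4·48/77)=0.5990>−1
Confirm numerically:
  x=-1.432: |R|=0.84631 <1
  x=-1.266: |R|=0.73312 <1
  x=-1.220: |R|=0.70783 <1
  x=-0.889: |R|=0.60367 <1
  x=-1.960: |R|=1.43476 >1
  x=-1.703: |R|=1.10492 >1
Interval (-1.6042, 0).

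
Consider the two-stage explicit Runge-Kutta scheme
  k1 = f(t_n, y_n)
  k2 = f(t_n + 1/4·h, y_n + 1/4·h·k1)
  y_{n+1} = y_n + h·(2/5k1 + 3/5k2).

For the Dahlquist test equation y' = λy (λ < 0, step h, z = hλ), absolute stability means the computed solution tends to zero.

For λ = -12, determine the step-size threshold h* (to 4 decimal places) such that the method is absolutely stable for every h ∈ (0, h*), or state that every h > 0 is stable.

(-6.6667,0); λ=-12 ⇒ h* = (20/3)/12 = 0.5556.

On y'=λy, z=hλ:
  k1=λy_n ⇒ h·k1=z·y_n;  k2=λ(1+1/4z)y_n ⇒ h·k2=z(1+1/4z)y_n
  y_{n+1}/y_n = 1 + 2/5z + 3/5z(1+1/4z) = 1 + z + 3/20z²
  so R(z) = 1 + z + 3/20z².

Need |R(x)|<1, x<0.
x=-1.19: |R|=0.0224
R=1: x+3/20x²=0 ⇒ x=−20/3=-6.6667; min R=1−1/(4·3/20)=-0.6667>−1
Confirm numerically:
  x=-5.362: |R|=0.04934 <1
  x=-4.783: |R|=0.35144 <1
  x=-3.345: |R|=0.66665 <1
  x=-2.764: |R|=0.61805 <1
  x=-7.159: |R|=1.52869 >1
  x=-7.116: |R|=1.47962 >1
So |R|<1 on (-6.6667, 0).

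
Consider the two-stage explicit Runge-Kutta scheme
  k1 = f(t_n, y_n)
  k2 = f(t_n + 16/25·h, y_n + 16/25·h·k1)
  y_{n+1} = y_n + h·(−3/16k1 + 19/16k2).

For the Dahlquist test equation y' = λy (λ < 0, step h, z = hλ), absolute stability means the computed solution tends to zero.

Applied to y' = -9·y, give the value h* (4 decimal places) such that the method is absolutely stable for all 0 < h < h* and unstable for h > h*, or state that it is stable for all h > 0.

(-1.3158,0); λ=-9 ⇒ h* = (25/19)/9 = 0.1462.

Set f=λy, z=hλ:
  k1=λy_n ⇒ h·k1=z·y_n;  k2=λ(1+16/25z)y_n ⇒ h·k2=z(1+16/25z)y_n
  y_{n+1}/y_n = 1 − 3/16z + 19/16z(1+16/25z) = 1 + z + 19/25z²
  so R(z) = 1 + z + 19/25z².

Solve |R(x)|<1 on ℝ⁻.
x=-1.5: |R|=1.2100
R=1: x+19/25x²=0 ⇒ x=−25/19=-1.3158; min R=1−1/(4·19/25)=0.6711>−1
Confirm numerically:
  x=-1.133: |R|=0.84260 <1
  x=-0.988: |R|=0.75387 <1
  x=-0.554: |R|=0.67926 <1
  x=-1.658: |R|=1.43121 >1
  x=-1.603: |R|=1.34990 >1
So |R|<1 on (-1.3158, 0).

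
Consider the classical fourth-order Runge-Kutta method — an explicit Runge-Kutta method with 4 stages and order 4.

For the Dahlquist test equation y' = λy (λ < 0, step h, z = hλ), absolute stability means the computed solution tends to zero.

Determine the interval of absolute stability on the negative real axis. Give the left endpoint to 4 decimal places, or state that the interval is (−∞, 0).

z∈(-2.7853,0).

Set f=λy, z=hλ:
  order 4, 4-stage ⇒ R(z)=1+z+z^2/2+z^3/6+z^4/24
  (e.g. R(-0.47)=0.62518, |R|=0.62518)

Need |R(x)|<1, x<0.
x=-0.47: |R|=0.6252
|R(-3.07)|=1.5212 |R(-1.49)|=0.2741 |R(-1)|=0.3750
Bisect:
  x_lo=-3.1260 |R|=1.6476  x_hi=-0.0940 |R|=0.9102
  mid=-1.61004 |R|=0.27046 →hi
  mid=-2.36804 |R|=0.53282 →hi
  mid=-2.74704 |R|=0.94384 →hi
  mid=-2.93654 |R|=1.25303 →lo
  mid=-2.84179 |R|=1.08858 →lo
  mid=-2.79442 |R|=1.01384 →lo
  mid=-2.77073 |R|=0.97826 →hi
  mid=-2.78257 |R|=0.99591 →hi
  mid=-2.78850 |R|=1.00484 →lo
  mid=-2.78553 |R|=1.00036 →lo
  ...
  [-2.78535,-2.78516] ⇒ x*=-2.7853
Interval (-2.7853, 0).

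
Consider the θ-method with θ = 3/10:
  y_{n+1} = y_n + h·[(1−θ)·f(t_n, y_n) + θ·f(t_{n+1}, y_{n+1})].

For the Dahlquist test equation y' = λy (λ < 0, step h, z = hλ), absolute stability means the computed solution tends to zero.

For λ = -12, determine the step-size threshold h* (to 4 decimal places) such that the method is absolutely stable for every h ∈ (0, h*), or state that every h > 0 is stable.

Test eqn y'=λy, z=hλ:
  y_{n+1} = y_n + z·[7/10·y_n + 3/10·y_{n+1}] ⇒ (1 − 3/10z)y_{n+1} = (1 + 7/10z)y_n
  Hence R(z) = (1 + 7/10z)/(1 − 3/10z).

Solve |R(x)|<1 on ℝ⁻.
x=-0.86: |R|=0.3164
R=−1: 1+7/10x = −1+3/10x ⇒ -2/5x=2 ⇒ x=2/(-2/5)=-5.0000
Confirm numerically:
  x=-4.506: |R|=0.91598 <1
  x=-3.736: |R|=0.76160 <1
  x=-2.701: |R|=0.49202 <1
  x=-2.446: |R|=0.41077 <1
  x=-5.302: |R|=1.04663 >1
  x=-5.084: |R|=1.01331 >1
Interval (-5.0000, 0).

(-5.0000,0); λ=-12 ⇒ h* = (5)/12 = 0.4167.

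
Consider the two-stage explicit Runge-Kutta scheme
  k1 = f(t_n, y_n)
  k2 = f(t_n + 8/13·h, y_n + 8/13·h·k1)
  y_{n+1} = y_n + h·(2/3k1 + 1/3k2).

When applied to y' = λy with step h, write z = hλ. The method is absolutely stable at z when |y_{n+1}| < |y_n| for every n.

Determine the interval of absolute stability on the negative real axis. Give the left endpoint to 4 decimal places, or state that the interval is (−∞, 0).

Test eqn y'=λy, z=hλ:
  k1=λy_n ⇒ h·k1=z·y_n;  k2=λ(1+8/13z)y_n ⇒ h·k2=z(1+8/13z)y_n
  y_{n+1}/y_n = 1 + 2/3z + 1/3z(1+8/13z) = 1 + z + 8/39z²
  ⇒ R(z) = 1 + z + 8/39z².

Find x<0 with |R(x)|<1.
x=-1.16: |R|=0.1160
R=1: x+8/39x²=0 ⇒ x=−39/8=-4.8750; min R=1−1/(4·8/39)=-0.2188>−1
Confirm numerically:
  x=-4.066: |R|=0.32525 <1
  x=-3.434: |R|=0.01506 <1
  x=-3.113: |R|=0.12515 <1
  x=-2.119: |R|=0.19794 <1
  x=-5.369: |R|=1.54406 >1
  x=-5.116: |R|=1.25291 >1
Stable set (-4.8750, 0).

z∈(-4.8750,0).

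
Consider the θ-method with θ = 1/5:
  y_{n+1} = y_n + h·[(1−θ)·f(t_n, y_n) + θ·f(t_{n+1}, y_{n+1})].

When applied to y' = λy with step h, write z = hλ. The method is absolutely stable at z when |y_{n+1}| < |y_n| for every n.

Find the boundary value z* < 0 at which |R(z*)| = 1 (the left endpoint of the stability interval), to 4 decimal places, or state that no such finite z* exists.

Set f=λy, z=hλ:
  y_{n+1} = y_n + z·[4/5·y_n + 1/5·y_{n+1}] ⇒ (1 − 1/5z)y_{n+1} = (1 + 4/5z)y_n
  R(z) = (1 + 4/5z)/(1 − 1/5z).

Find x<0 with |R(x)|<1.
x=-1.48: |R|=0.1420
R=−1: 1+4/5x = −1+1/5x ⇒ -3/5x=2 ⇒ x=2/(-3/5)=-3.3333
Confirm numerically:
  x=-2.882: |R|=0.82822 <1
  x=-2.671: |R|=0.74097 <1
  x=-2.562: |R|=0.69400 <1
  x=-1.341: |R|=0.05740 <1
  x=-3.883: |R|=1.18564 >1
  x=-3.701: |R|=1.12677 >1
  x=-3.531: |R|=1.06951 >1
So |R|<1 on (-3.3333, 0).

left endpoint -3.3333.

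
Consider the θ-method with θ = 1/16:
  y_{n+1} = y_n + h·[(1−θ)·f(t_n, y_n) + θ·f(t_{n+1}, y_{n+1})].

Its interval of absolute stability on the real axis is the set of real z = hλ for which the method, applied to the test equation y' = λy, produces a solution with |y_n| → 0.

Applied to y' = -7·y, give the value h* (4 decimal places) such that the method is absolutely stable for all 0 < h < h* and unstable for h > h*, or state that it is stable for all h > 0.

(-2.2857,0); λ=-7 ⇒ h* = (16/7)/7 = 0.3265.

With y'=λy (z=hλ):
  y_{n+1} = y_n + z·[15/16·y_n + 1/16·y_{n+1}] ⇒ (1 − 1/16z)y_{n+1} = (1 + 15/16z)y_n
  so R(z) = (1 + 15/16z)/(1 − 1/16z).

Boundary: |R(x)|=1, x<0.
x=-1.44: |R|=0.3211
R=−1: 1+15/16x = −1+1/16x ⇒ -7/8x=2 ⇒ x=2/(-7/8)=-2.2857
Confirm numerically:
  x=-1.483: |R|=0.35720 <1
  x=-1.326: |R|=0.22452 <1
  x=-1.201: |R|=0.11714 <1
  x=-1.038: |R|=0.02524 <1
  x=-2.839: |R|=1.41117 >1
  x=-2.342: |R|=1.04296 >1
Stable set (-2.2857, 0).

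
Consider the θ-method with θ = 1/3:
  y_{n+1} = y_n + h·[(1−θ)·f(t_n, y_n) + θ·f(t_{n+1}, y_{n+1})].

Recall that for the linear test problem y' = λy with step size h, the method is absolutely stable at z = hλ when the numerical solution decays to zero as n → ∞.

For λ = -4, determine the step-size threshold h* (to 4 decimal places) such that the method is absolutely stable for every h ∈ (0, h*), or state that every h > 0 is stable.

(-6.0000,0); λ=-4 ⇒ h* = (6)/4 = 1.5000.

With y'=λy (z=hλ):
  y_{n+1} = y_n + z·[2/3·y_n + 1/3·y_{n+1}] ⇒ (1 − 1/3z)y_{n+1} = (1 + 2/3z)y_n
  so R(z) = (1 + 2/3z)/(1 − 1/3z).

Find x<0 with |R(x)|<1.
x=-1.64: |R|=0.0603
R=−1: 1+2/3x = −1+1/3x ⇒ -1/3x=2 ⇒ x=2/(-1/3)=-6.0000
Confirm numerically:
  x=-4.655: |R|=0.82430 <1
  x=-3.294: |R|=0.57007 <1
  x=-2.453: |R|=0.34953 <1
  x=-6.382: |R|=1.04072 >1
  x=-6.292: |R|=1.03142 >1
Stable set (-6.0000, 0).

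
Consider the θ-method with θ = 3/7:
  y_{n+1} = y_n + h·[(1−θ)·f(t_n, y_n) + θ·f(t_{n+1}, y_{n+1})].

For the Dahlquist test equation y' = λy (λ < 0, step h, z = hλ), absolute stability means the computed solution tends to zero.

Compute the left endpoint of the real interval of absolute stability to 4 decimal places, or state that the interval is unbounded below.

left endpoint -14.0000.

On y'=λy, z=hλ:
  y_{n+1} = y_n + z·[4/7·y_n + 3/7·y_{n+1}] ⇒ (1 − 3/7z)y_{n+1} = (1 + 4/7z)y_n
  R(z) = (1 + 4/7z)/(1 − 3/7z).

Solve |R(x)|<1 on ℝ⁻.
x=-1.06: |R|=0.2711
R=−1: 1+4/7x = −1+3/7x ⇒ -1/7x=2 ⇒ x=2/(-1/7)=-14.0000
Confirm numerically:
  x=-13.055: |R|=0.97953 <1
  x=-10.140: |R|=0.89685 <1
  x=-7.580: |R|=0.78413 <1
  x=-14.286: |R|=1.00574 >1
  x=-14.110: |R|=1.00223 >1
  x=-14.096: |R|=1.00195 >1
So |R|<1 on (-14.0000, 0).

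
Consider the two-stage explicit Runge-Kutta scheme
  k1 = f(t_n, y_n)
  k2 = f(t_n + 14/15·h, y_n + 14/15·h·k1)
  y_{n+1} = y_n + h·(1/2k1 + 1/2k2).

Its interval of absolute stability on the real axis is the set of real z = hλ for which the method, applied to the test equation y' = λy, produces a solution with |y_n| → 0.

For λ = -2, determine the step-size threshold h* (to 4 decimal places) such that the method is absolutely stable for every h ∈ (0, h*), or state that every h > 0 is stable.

(-2.1429,0); λ=-2 ⇒ h* = (15/7)/2 = 1.0714.

With y'=λy (z=hλ):
  k1=λy_n ⇒ h·k1=z·y_n;  k2=λ(1+14/15z)y_n ⇒ h·k2=z(1+14/15z)y_n
  y_{n+1}/y_n = 1 + 1/2z + 1/2z(1+14/15z) = 1 + z + 7/15z²
  R(z) = 1 + z + 7/15z².

Find x<0 with |R(x)|<1.
x=-0.85: |R|=0.4872
R=1: x+7/15x²=0 ⇒ x=−15/7=-2.1429; min R=1−1/(4·7/15)=0.4643>−1
Confirm numerically:
  x=-2.043: |R|=0.90480 <1
  x=-1.848: |R|=0.74572 <1
  x=-1.302: |R|=0.48910 <1
  x=-2.672: |R|=1.65981 >1
  x=-2.177: |R|=1.03469 >1
Stable set (-2.1429, 0).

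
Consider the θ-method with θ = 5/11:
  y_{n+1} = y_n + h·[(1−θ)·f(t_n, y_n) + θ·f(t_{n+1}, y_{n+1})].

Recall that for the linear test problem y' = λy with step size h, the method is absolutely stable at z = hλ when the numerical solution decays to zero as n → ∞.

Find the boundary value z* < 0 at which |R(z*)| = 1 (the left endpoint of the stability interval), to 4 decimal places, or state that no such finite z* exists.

z* = -22.0000.

On y'=λy, z=hλ:
  y_{n+1} = y_n + z·[6/11·y_n + 5/11·y_{n+1}] ⇒ (1 − 5/11z)y_{n+1} = (1 + 6/11z)y_n
  so R(z) = (1 + 6/11z)/(1 − 5/11z).

Need |R(x)|<1, x<0.
x=-1.42: |R|=0.1370
R=−1: 1+6/11x = −1+5/11x ⇒ -1/11x=2 ⇒ x=2/(-1/11)=-22.0000
Confirm numerically:
  x=-20.908: |R|=0.99055 <1
  x=-11.772: |R|=0.85359 <1
  x=-10.151: |R|=0.80813 <1
  x=-22.552: |R|=1.00446 >1
  x=-22.526: |R|=1.00425 >1
Stable set (-22.0000, 0).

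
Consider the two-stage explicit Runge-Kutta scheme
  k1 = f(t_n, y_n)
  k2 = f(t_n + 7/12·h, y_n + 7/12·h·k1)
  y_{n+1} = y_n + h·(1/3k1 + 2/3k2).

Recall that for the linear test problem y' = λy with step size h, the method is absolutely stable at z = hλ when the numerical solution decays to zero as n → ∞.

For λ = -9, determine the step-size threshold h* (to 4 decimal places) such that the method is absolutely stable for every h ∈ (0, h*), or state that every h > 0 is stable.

(-2.5714,0); λ=-9 ⇒ h* = (18/7)/9 = 0.2857.

On y'=λy, z=hλ:
  k1=λy_n ⇒ h·k1=z·y_n;  k2=λ(1+7/12z)y_n ⇒ h·k2=z(1+7/12z)y_n
  y_{n+1}/y_n = 1 + 1/3z + 2/3z(1+7/12z) = 1 + z + 7/18z²
  so R(z) = 1 + z + 7/18z².

Find x<0 with |R(x)|<1.
x=-1.29: |R|=0.3572
R=1: x+7/18x²=0 ⇒ x=−18/7=-2.5714; min R=1−1/(4·7/18)=0.3571>−1
Confirm numerically:
  x=-2.050: |R|=0.58431 <1
  x=-1.876: |R|=0.49265 <1
  x=-1.836: |R|=0.47490 <1
  x=-1.139: |R|=0.36551 <1
  x=-3.137: |R|=1.68997 >1
  x=-2.796: |R|=1.24418 >1
So |R|<1 on (-2.5714, 0).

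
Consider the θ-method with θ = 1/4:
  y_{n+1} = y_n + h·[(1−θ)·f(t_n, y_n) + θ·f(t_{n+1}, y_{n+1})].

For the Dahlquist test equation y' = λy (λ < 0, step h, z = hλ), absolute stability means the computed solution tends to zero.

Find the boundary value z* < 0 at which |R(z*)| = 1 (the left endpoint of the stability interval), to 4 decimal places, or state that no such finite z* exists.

left endpoint -4.0000.

With y'=λy (z=hλ):
  y_{n+1} = y_n + z·[3/4·y_n + 1/4·y_{n+1}] ⇒ (1 − 1/4z)y_{n+1} = (1 + 3/4z)y_n
  R(z) = (1 + 3/4z)/(1 − 1/4z).

Find x<0 with |R(x)|<1.
x=-1.24: |R|=0.0534
R=−1: 1+3/4x = −1+1/4x ⇒ -1/2x=2 ⇒ x=2/(-1/2)=-4.0000
Confirm numerically:
  x=-3.746: |R|=0.93442 <1
  x=-3.734: |R|=0.93121 <1
  x=-3.180: |R|=0.77159 <1
  x=-1.954: |R|=0.31273 <1
  x=-4.411: |R|=1.09773 >1
  x=-4.338: |R|=1.08107 >1
  x=-4.142: |R|=1.03488 >1
Interval (-4.0000, 0).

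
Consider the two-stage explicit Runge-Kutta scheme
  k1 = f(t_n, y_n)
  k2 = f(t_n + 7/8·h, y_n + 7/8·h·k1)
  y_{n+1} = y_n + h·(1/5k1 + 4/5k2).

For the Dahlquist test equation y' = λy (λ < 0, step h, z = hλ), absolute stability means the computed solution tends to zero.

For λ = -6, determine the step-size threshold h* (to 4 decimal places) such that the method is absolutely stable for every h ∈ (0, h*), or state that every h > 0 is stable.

Test eqn y'=λy, z=hλ:
  k1=λy_n ⇒ h·k1=z·y_n;  k2=λ(1+7/8z)y_n ⇒ h·k2=z(1+7/8z)y_n
  y_{n+1}/y_n = 1 + 1/5z + 4/5z(1+7/8z) = 1 + z + 7/10z²
  ⇒ R(z) = 1 + z + 7/10z².

Find x<0 with |R(x)|<1.
x=-1.78: |R|=1.4379
R=1: x+7/10x²=0 ⇒ x=−10/7=-1.4286; min R=1−1/(4·7/10)=0.6429>−1
Confirm numerically:
  x=-1.145: |R|=0.77272 <1
  x=-1.117: |R|=0.75638 <1
  x=-1.076: |R|=0.73444 <1
  x=-1.964: |R|=1.73611 >1
  x=-1.689: |R|=1.30790 >1
  x=-1.604: |R|=1.19697 >1
Interval (-1.4286, 0).

(-1.4286,0); λ=-6 ⇒ h* = (10/7)/6 = 0.2381.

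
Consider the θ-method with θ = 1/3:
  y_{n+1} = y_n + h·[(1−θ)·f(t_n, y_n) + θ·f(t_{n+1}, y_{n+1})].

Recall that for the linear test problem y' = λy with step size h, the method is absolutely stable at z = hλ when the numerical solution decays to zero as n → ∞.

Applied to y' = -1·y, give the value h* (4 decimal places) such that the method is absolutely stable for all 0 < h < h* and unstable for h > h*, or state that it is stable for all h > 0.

(-6.0000,0); λ=-1 ⇒ h* = (6)/1 = 6.0000.

Test eqn y'=λy, z=hλ:
  y_{n+1} = y_n + z·[2/3·y_n + 1/3·y_{n+1}] ⇒ (1 − 1/3z)y_{n+1} = (1 + 2/3z)y_n
  so R(z) = (1 + 2/3z)/(1 − 1/3z).

Need |R(x)|<1, x<0.
x=-1.29: |R|=0.0979
R=−1: 1+2/3x = −1+1/3x ⇒ -1/3x=2 ⇒ x=2/(-1/3)=-6.0000
Confirm numerically:
  x=-4.098: |R|=0.73204 <1
  x=-4.087: |R|=0.73007 <1
  x=-3.940: |R|=0.70317 <1
  x=-6.356: |R|=1.03805 >1
  x=-6.028: |R|=1.00310 >1
Stable set (-6.0000, 0).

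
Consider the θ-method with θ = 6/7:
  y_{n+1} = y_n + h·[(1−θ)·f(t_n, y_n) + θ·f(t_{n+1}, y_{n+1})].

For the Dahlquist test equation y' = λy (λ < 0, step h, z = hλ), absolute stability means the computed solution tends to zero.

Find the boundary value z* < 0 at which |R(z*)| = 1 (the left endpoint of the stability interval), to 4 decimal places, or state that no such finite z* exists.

unbounded; (−∞, 0).

Test eqn y'=λy, z=hλ:
  y_{n+1} = y_n + z·[1/7·y_n + 6/7·y_{n+1}] ⇒ (1 − 6/7z)y_{n+1} = (1 + 1/7z)y_n
  R(z) = (1 + 1/7z)/(1 − 6/7z).

Need |R(x)|<1, x<0.
x=-1.52: |R|=0.3400
x=-2: |R|=0.2632
x=-10: |R|=0.0448
x=-100: |R|=0.1532
θ=6/7≥1/2 ⇒ |1+1/7x|<|1−6/7x| ∀x<0 ⇒ interval (−∞,0).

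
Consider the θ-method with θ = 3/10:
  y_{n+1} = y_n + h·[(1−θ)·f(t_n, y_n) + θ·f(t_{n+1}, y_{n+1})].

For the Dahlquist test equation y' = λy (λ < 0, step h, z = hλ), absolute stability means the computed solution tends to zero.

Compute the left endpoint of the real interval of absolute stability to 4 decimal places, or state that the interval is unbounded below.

z* = -5.0000.

Set f=λy, z=hλ:
  y_{n+1} = y_n + z·[7/10·y_n + 3/10·y_{n+1}] ⇒ (1 − 3/10z)y_{n+1} = (1 + 7/10z)y_n
  Hence R(z) = (1 + 7/10z)/(1 − 3/10z).

Boundary: |R(x)|=1, x<0.
x=-0.56: |R|=0.5205
R=−1: 1+7/10x = −1+3/10x ⇒ -2/5x=2 ⇒ x=2/(-2/5)=-5.0000
Confirm numerically:
  x=-4.055: |R|=0.82946 <1
  x=-3.282: |R|=0.65373 <1
  x=-3.183: |R|=0.62822 <1
  x=-2.929: |R|=0.55906 <1
  x=-5.419: |R|=1.06383 >1
  x=-5.180: |R|=1.02819 >1
Stable set (-5.0000, 0).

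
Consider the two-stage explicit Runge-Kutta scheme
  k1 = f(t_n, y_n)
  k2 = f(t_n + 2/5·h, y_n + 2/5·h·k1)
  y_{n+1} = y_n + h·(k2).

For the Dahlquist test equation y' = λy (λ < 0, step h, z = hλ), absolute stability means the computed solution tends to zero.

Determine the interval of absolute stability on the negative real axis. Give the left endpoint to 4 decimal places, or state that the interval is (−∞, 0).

On y'=λy, z=hλ:
  k1=λy_n ⇒ h·k1=z·y_n;  k2=λ(1+2/5z)y_n ⇒ h·k2=z(1+2/5z)y_n
  y_{n+1}/y_n = 1 + z(1+2/5z) = 1 + z + 2/5z²
  so R(z) = 1 + z + 2/5z².

Solve |R(x)|<1 on ℝ⁻.
x=-0.36: |R|=0.6918
R=1: x+2/5x²=0 ⇒ x=−5/2=-2.5000; min R=1−1/(4·2/5)=0.3750>−1
Confirm numerically:
  x=-2.362: |R|=0.86962 <1
  x=-2.239: |R|=0.76625 <1
  x=-2.145: |R|=0.69541 <1
  x=-1.693: |R|=0.45350 <1
  x=-3.091: |R|=1.73071 >1
  x=-2.697: |R|=1.21252 >1
Stable set (-2.5000, 0).

z∈(-2.5000,0).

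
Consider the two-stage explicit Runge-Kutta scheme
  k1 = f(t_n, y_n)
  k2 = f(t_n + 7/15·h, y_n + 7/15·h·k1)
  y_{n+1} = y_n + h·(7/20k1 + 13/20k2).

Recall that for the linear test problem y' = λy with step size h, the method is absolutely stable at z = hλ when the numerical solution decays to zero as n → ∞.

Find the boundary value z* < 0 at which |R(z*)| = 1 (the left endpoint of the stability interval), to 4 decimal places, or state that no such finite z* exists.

z* = -3.2967.

On y'=λy, z=hλ:
  k1=λy_n ⇒ h·k1=z·y_n;  k2=λ(1+7/15z)y_n ⇒ h·k2=z(1+7/15z)y_n
  y_{n+1}/y_n = 1 + 7/20z + 13/20z(1+7/15z) = 1 + z + 91/300z²
  ⇒ R(z) = 1 + z + 91/300z².

Need |R(x)|<1, x<0.
x=-1.07: |R|=0.2773
R=1: x+91/300x²=0 ⇒ x=−300/91=-3.2967; min R=1−1/(4·91/300)=0.1758>−1
Confirm numerically:
  x=-2.544: |R|=0.41915 <1
  x=-2.457: |R|=0.37418 <1
  x=-2.370: |R|=0.33379 <1
  x=-2.049: |R|=0.22451 <1
  x=-3.478: |R|=1.19127 >1
  x=-3.339: |R|=1.04284 >1
Stable set (-3.2967, 0).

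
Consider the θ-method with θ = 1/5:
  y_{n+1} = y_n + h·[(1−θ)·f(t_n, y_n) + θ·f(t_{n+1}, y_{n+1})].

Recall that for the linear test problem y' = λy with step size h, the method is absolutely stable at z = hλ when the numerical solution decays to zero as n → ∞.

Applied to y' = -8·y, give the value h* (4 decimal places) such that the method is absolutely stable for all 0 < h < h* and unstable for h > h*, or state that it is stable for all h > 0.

(-3.3333,0); λ=-8 ⇒ h* = (10/3)/8 = 0.4167.

With y'=λy (z=hλ):
  y_{n+1} = y_n + z·[4/5·y_n + 1/5·y_{n+1}] ⇒ (1 − 1/5z)y_{n+1} = (1 + 4/5z)y_n
  R(z) = (1 + 4/5z)/(1 − 1/5z).

Find x<0 with |R(x)|<1.
x=-1.1: |R|=0.0984
R=−1: 1+4/5x = −1+1/5x ⇒ -3/5x=2 ⇒ x=2/(-3/5)=-3.3333
Confirm numerically:
  x=-3.245: |R|=0.96786 <1
  x=-2.376: |R|=0.61063 <1
  x=-1.877: |R|=0.36469 <1
  x=-1.511: |R|=0.16034 <1
  x=-3.635: |R|=1.10481 >1
  x=-3.567: |R|=1.08183 >1
Stable set (-3.3333, 0).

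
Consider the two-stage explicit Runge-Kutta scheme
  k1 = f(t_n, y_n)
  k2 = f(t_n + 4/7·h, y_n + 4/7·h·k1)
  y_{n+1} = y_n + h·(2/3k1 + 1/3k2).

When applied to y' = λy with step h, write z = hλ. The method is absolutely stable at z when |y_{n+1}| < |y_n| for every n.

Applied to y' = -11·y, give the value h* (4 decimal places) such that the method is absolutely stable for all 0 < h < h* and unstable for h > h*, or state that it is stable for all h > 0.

(-5.2500,0); λ=-11 ⇒ h* = (21/4)/11 = 0.4773.

Test eqn y'=λy, z=hλ:
  k1=λy_n ⇒ h·k1=z·y_n;  k2=λ(1+4/7z)y_n ⇒ h·k2=z(1+4/7z)y_n
  y_{n+1}/y_n = 1 + 2/3z + 1/3z(1+4/7z) = 1 + z + 4/21z²
  so R(z) = 1 + z + 4/21z².

Find x<0 with |R(x)|<1.
x=-1.04: |R|=0.1660
R=1: x+4/21x²=0 ⇒ x=−21/4=-5.2500; min R=1−1/(4·4/21)=-0.3125>−1
Confirm numerically:
  x=-4.351: |R|=0.25494 <1
  x=-4.230: |R|=0.17817 <1
  x=-4.065: |R|=0.08247 <1
  x=-3.191: |R|=0.25148 <1
  x=-5.838: |R|=1.65386 >1
  x=-5.484: |R|=1.24443 >1
Stable set (-5.2500, 0).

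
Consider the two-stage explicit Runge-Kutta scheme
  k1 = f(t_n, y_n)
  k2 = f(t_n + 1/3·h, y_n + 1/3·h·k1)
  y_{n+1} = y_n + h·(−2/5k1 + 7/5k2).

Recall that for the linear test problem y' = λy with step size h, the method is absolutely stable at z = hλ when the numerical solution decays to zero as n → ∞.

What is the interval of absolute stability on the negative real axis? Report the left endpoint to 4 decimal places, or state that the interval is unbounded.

Test eqn y'=λy, z=hλ:
  k1=λy_n ⇒ h·k1=z·y_n;  k2=λ(1+1/3z)y_n ⇒ h·k2=z(1+1/3z)y_n
  y_{n+1}/y_n = 1 − 2/5z + 7/5z(1+1/3z) = 1 + z + 7/15z²
  so R(z) = 1 + z + 7/15z².

Solve |R(x)|<1 on ℝ⁻.
x=-1.77: |R|=0.6920
R=1: x+7/15x²=0 ⇒ x=−15/7=-2.1429; min R=1−1/(4·7/15)=0.4643>−1
Confirm numerically:
  x=-1.975: |R|=0.84529 <1
  x=-1.969: |R|=0.84025 <1
  x=-1.410: |R|=0.51778 <1
  x=-1.176: |R|=0.46939 <1
  x=-2.462: |R|=1.36667 >1
  x=-2.218: |R|=1.07778 >1
  x=-2.181: |R|=1.03882 >1
Interval (-2.1429, 0).

(-2.1429, 0).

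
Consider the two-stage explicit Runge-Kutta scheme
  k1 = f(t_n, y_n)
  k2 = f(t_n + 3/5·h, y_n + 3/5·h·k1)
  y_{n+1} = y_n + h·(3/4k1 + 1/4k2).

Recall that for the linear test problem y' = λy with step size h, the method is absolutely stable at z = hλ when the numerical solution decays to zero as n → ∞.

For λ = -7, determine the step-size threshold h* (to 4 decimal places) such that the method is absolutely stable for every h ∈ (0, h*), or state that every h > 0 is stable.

Test eqn y'=λy, z=hλ:
  k1=λy_n ⇒ h·k1=z·y_n;  k2=λ(1+3/5z)y_n ⇒ h·k2=z(1+3/5z)y_n
  y_{n+1}/y_n = 1 + 3/4z + 1/4z(1+3/5z) = 1 + z + 3/20z²
  Hence R(z) = 1 + z + 3/20z².

Find x<0 with |R(x)|<1.
x=-0.41: |R|=0.6152
R=1: x+3/20x²=0 ⇒ x=−20/3=-6.6667; min R=1−1/(4·3/20)=-0.6667>−1
Confirm numerically:
  x=-5.742: |R|=0.20358 <1
  x=-4.720: |R|=0.37824 <1
  x=-4.327: |R|=0.51856 <1
  x=-4.027: |R|=0.59449 <1
  x=-6.957: |R|=1.30298 >1
  x=-6.767: |R|=1.10184 >1
  x=-6.751: |R|=1.08540 >1
So |R|<1 on (-6.6667, 0).

(-6.6667,0); λ=-7 ⇒ h* = (20/3)/7 = 0.9524.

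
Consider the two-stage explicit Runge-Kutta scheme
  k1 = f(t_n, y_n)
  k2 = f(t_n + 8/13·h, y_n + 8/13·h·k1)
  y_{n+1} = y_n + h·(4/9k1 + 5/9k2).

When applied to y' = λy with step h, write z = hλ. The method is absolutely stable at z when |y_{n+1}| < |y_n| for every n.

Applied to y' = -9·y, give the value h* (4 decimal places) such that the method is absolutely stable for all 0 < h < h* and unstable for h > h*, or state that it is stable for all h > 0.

(-2.9250,0); λ=-9 ⇒ h* = (117/40)/9 = 0.3250.

Test eqn y'=λy, z=hλ:
  k1=λy_n ⇒ h·k1=z·y_n;  k2=λ(1+8/13z)y_n ⇒ h·k2=z(1+8/13z)y_n
  y_{n+1}/y_n = 1 + 4/9z + 5/9z(1+8/13z) = 1 + z + 40/117z²
  Hence R(z) = 1 + z + 40/117z².

Find x<0 with |R(x)|<1.
x=-0.68: |R|=0.4781
R=1: x+40/117x²=0 ⇒ x=−117/40=-2.9250; min R=1−1/(4·40/117)=0.2687>−1
Confirm numerically:
  x=-2.784: |R|=0.86580 <1
  x=-2.211: |R|=0.46029 <1
  x=-2.144: |R|=0.42753 <1
  x=-3.317: |R|=1.44453 >1
  x=-3.106: |R|=1.19220 >1
Stable set (-2.9250, 0).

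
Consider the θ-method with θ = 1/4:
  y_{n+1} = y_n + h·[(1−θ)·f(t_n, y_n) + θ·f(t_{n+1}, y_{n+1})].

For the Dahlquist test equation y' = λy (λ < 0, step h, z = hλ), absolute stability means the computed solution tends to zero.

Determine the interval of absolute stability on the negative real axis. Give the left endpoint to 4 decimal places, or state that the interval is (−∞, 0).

(-4.0000, 0).

With y'=λy (z=hλ):
  y_{n+1} = y_n + z·[3/4·y_n + 1/4·y_{n+1}] ⇒ (1 − 1/4z)y_{n+1} = (1 + 3/4z)y_n
  ⇒ R(z) = (1 + 3/4z)/(1 − 1/4z).

Solve |R(x)|<1 on ℝ⁻.
x=-0.3: |R|=0.7209
R=−1: 1+3/4x = −1+1/4x ⇒ -1/2x=2 ⇒ x=2/(-1/2)=-4.0000
Confirm numerically:
  x=-3.761: |R|=0.93841 <1
  x=-3.757: |R|=0.93735 <1
  x=-2.706: |R|=0.61408 <1
  x=-4.564: |R|=1.13171 >1
  x=-4.421: |R|=1.09999 >1
  x=-4.283: |R|=1.06833 >1
Interval (-4.0000, 0).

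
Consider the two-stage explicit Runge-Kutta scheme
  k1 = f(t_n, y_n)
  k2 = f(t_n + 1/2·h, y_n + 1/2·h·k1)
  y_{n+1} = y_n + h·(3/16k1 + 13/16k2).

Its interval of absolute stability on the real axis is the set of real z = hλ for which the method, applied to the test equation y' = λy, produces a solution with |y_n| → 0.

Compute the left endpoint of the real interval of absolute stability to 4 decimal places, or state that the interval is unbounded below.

z* = -2.4615.

With y'=λy (z=hλ):
  k1=λy_n ⇒ h·k1=z·y_n;  k2=λ(1+1/2z)y_n ⇒ h·k2=z(1+1/2z)y_n
  y_{n+1}/y_n = 1 + 3/16z + 13/16z(1+1/2z) = 1 + z + 13/32z²
  so R(z) = 1 + z + 13/32z².

Need |R(x)|<1, x<0.
x=-1.79: |R|=0.5117
R=1: x+13/32x²=0 ⇒ x=−32/13=-2.4615; min R=1−1/(4·13/32)=0.3846>−1
Confirm numerically:
  x=-2.109: |R|=0.69795 <1
  x=-1.383: |R|=0.39403 <1
  x=-1.179: |R|=0.38570 <1
  x=-2.713: |R|=1.27715 >1
  x=-2.619: |R|=1.16753 >1
So |R|<1 on (-2.4615, 0).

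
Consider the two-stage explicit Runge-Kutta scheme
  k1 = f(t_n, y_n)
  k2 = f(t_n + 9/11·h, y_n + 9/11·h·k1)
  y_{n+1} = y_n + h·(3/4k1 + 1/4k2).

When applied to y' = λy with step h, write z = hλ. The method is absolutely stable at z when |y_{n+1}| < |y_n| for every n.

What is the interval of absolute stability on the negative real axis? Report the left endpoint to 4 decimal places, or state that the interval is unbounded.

Test eqn y'=λy, z=hλ:
  k1=λy_n ⇒ h·k1=z·y_n;  k2=λ(1+9/11z)y_n ⇒ h·k2=z(1+9/11z)y_n
  y_{n+1}/y_n = 1 + 3/4z + 1/4z(1+9/11z) = 1 + z + 9/44z²
  R(z) = 1 + z + 9/44z².

Need |R(x)|<1, x<0.
x=-1.06: |R|=0.1698
R=1: x+9/44x²=0 ⇒ x=−44/9=-4.8889; min R=1−1/(4·9/44)=-0.2222>−1
Confirm numerically:
  x=-4.625: |R|=0.75036 <1
  x=-4.446: |R|=0.59723 <1
  x=-3.900: |R|=0.21114 <1
  x=-3.421: |R|=0.02716 <1
  x=-5.445: |R|=1.61937 >1
  x=-5.134: |R|=1.25740 >1
  x=-4.976: |R|=1.08866 >1
Stable set (-4.8889, 0).

z∈(-4.8889,0).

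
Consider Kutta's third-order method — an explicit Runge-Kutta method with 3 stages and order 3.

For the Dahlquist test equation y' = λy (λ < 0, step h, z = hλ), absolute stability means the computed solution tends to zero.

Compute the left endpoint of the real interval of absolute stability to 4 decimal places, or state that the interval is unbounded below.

On y'=λy, z=hλ:
  order 3, 3-stage ⇒ R(z)=1+z+z^2/2+z^3/6
  (e.g. R(-1.79)=-0.14384, |R|=0.14384)

Need |R(x)|<1, x<0.
x=-1.79: |R|=0.1438
|R(-2.09)|=0.4275 |R(-1.42)|=0.1110 |R(-0.6)|=0.5440
Bisect:
  x_lo=-3.1943 |R|=2.5246  x_hi=-0.1730 |R|=0.8411
  mid=-1.68365 |R|=0.06175 →hi
  mid=-2.43896 |R|=0.88273 →hi
  mid=-2.81661 |R|=1.57412 →lo
  mid=-2.62778 |R|=1.19941 →lo
  mid=-2.53337 |R|=1.03423 →lo
  mid=-2.48616 |R|=0.95682 →hi
  mid=-2.50977 |R|=0.99511 →hi
  mid=-2.52157 |R|=1.01456 →lo
  mid=-2.51567 |R|=1.00481 →lo
  ...
  [-2.51290,-2.51272] ⇒ x*=-2.5127
Stable set (-2.5127, 0).

left endpoint -2.5127.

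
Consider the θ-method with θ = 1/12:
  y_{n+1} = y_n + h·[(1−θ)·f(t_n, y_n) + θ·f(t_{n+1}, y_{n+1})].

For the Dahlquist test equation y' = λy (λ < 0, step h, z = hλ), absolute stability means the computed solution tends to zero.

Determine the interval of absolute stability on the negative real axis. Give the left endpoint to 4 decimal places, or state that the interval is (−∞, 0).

On y'=λy, z=hλ:
  y_{n+1} = y_n + z·[11/12·y_n + 1/12·y_{n+1}] ⇒ (1 − 1/12z)y_{n+1} = (1 + 11/12z)y_n
  R(z) = (1 + 11/12z)/(1 − 1/12z).

Solve |R(x)|<1 on ℝ⁻.
x=-1.13: |R|=0.0327
R=−1: 1+11/12x = −1+1/12x ⇒ -5/6x=2 ⇒ x=2/(-5/6)=-2.4000
Confirm numerically:
  x=-2.024: |R|=0.73189 <1
  x=-1.616: |R|=0.42421 <1
  x=-1.474: |R|=0.31275 <1
  x=-1.117: |R|=0.02188 <1
  x=-2.806: |R|=1.27421 >1
  x=-2.786: |R|=1.26106 >1
Interval (-2.4000, 0).

z∈(-2.4000,0).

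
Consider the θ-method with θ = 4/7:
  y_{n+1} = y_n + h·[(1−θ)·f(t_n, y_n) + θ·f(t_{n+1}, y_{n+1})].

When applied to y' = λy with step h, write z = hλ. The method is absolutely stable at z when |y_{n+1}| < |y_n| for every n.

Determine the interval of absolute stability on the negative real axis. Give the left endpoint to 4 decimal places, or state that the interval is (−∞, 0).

Test eqn y'=λy, z=hλ:
  y_{n+1} = y_n + z·[3/7·y_n + 4/7·y_{n+1}] ⇒ (1 − 4/7z)y_{n+1} = (1 + 3/7z)y_n
  so R(z) = (1 + 3/7z)/(1 − 4/7z).

Solve |R(x)|<1 on ℝ⁻.
x=-0.33: |R|=0.7224
x=-2: |R|=0.0667
x=-10: |R|=0.4894
x=-100: |R|=0.7199
θ=4/7≥1/2 ⇒ |1+3/7x|<|1−4/7x| ∀x<0 ⇒ stable on all of ℝ⁻.

interval (−∞, 0).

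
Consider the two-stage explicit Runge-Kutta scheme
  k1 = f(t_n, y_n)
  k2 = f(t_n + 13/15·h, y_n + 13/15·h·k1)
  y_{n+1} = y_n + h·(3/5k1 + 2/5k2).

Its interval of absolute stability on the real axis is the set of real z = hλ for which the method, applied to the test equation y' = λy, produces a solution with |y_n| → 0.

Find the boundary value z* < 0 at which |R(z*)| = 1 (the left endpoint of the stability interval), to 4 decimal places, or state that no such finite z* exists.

left endpoint -2.8846.

On y'=λy, z=hλ:
  k1=λy_n ⇒ h·k1=z·y_n;  k2=λ(1+13/15z)y_n ⇒ h·k2=z(1+13/15z)y_n
  y_{n+1}/y_n = 1 + 3/5z + 2/5z(1+13/15z) = 1 + z + 26/75z²
  Hence R(z) = 1 + z + 26/75z².

Need |R(x)|<1, x<0.
x=-0.73: |R|=0.4547
R=1: x+26/75x²=0 ⇒ x=−75/26=-2.8846; min R=1−1/(4·26/75)=0.2788>−1
Confirm numerically:
  x=-2.746: |R|=0.86805 <1
  x=-2.345: |R|=0.56133 <1
  x=-2.116: |R|=0.43618 <1
  x=-3.162: |R|=1.30406 >1
  x=-3.147: |R|=1.28625 >1
  x=-3.092: |R|=1.22229 >1
So |R|<1 on (-2.8846, 0).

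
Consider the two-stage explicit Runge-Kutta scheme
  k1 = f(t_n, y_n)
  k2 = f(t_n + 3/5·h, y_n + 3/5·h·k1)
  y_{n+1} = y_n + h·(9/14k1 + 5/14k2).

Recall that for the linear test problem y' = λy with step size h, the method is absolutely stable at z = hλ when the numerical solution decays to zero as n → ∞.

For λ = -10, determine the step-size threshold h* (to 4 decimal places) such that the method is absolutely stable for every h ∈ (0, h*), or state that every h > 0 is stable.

Test eqn y'=λy, z=hλ:
  k1=λy_n ⇒ h·k1=z·y_n;  k2=λ(1+3/5z)y_n ⇒ h·k2=z(1+3/5z)y_n
  y_{n+1}/y_n = 1 + 9/14z + 5/14z(1+3/5z) = 1 + z + 3/14z²
  Hence R(z) = 1 + z + 3/14z².

Find x<0 with |R(x)|<1.
x=-0.87: |R|=0.2922
R=1: x+3/14x²=0 ⇒ x=−14/3=-4.6667; min R=1−1/(4·3/14)=-0.1667>−1
Confirm numerically:
  x=-3.629: |R|=0.19307 <1
  x=-3.196: |R|=0.00720 <1
  x=-1.983: |R|=0.14037 <1
  x=-5.157: |R|=1.54185 >1
  x=-5.156: |R|=1.54064 >1
  x=-5.113: |R|=1.48902 >1
Interval (-4.6667, 0).

(-4.6667,0); λ=-10 ⇒ h* = (14/3)/10 = 0.4667.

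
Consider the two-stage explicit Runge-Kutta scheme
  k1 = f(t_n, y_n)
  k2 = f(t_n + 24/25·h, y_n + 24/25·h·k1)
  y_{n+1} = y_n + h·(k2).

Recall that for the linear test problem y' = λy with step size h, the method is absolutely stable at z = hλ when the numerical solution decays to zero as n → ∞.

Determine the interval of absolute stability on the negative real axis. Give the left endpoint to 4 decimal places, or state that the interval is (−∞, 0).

With y'=λy (z=hλ):
  k1=λy_n ⇒ h·k1=z·y_n;  k2=λ(1+24/25z)y_n ⇒ h·k2=z(1+24/25z)y_n
  y_{n+1}/y_n = 1 + z(1+24/25z) = 1 + z + 24/25z²
  so R(z) = 1 + z + 24/25z².

Solve |R(x)|<1 on ℝ⁻.
x=-0.6: |R|=0.7456
R=1: x+24/25x²=0 ⇒ x=−25/24=-1.0417; min R=1−1/(4·24/25)=0.7396>−1
Confirm numerically:
  x=-0.966: |R|=0.92983 <1
  x=-0.712: |R|=0.77467 <1
  x=-0.603: |R|=0.74606 <1
  x=-1.517: |R|=1.69224 >1
  x=-1.281: |R|=1.29432 >1
Stable set (-1.0417, 0).

(-1.0417, 0).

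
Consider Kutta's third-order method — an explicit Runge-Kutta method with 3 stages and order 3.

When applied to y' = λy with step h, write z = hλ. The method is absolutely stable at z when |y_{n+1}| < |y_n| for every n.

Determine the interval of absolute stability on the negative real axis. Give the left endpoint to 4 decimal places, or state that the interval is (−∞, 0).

With y'=λy (z=hλ):
  order 3, 3-stage ⇒ R(z)=1+z+z^2/2+z^3/6
  (e.g. R(-1.12)=0.27305, |R|=0.27305)

Solve |R(x)|<1 on ℝ⁻.
x=-1.12: |R|=0.2730
|R(-2.16)|=0.5068 |R(-2.1)|=0.4385 |R(-1.27)|=0.1951
Bisect:
  x_lo=-3.3132 |R|=2.8862  x_hi=-0.1312 |R|=0.8770
  mid=-1.72219 |R|=0.09054 →hi
  mid=-2.51770 |R|=1.00816 →lo
  mid=-2.11995 |R|=0.46076 →hi
  mid=-2.31882 |R|=0.70838 →hi
  mid=-2.41826 |R|=0.85126 →hi
  mid=-2.46798 |R|=0.92789 →hi
  mid=-2.49284 |R|=0.96757 →hi
  mid=-2.50527 |R|=0.98775 →hi
  mid=-2.51148 |R|=0.99792 →hi
  mid=-2.51459 |R|=1.00303 →lo
  ...
  [-2.51284,-2.51265] ⇒ x*=-2.5127
Interval (-2.5127, 0).

(-2.5127, 0).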